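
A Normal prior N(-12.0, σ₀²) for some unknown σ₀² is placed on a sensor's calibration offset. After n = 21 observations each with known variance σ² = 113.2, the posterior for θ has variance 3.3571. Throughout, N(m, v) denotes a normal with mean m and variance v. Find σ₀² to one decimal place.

σ₀² = 8.9

For the Normal–Normal model with known σ², precisions add: τ_n = τ₀ + n/σ².
So 1/σ₀² = 1/3.3571 − 21/113.2 = 0.297876 − 0.185512 = 0.112364.
Hence σ₀² = 1/0.112364 ≈ 8.9.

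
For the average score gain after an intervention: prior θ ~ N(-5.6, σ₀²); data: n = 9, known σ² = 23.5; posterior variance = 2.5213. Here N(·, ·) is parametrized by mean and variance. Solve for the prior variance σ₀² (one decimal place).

Posterior precision equals prior precision plus data precision: 1/σ_n² = 1/σ₀² + n/σ².
So 1/σ₀² = 1/2.5213 − 9/23.5 = 0.396621 − 0.382979 = 0.013642.
Hence σ₀² = 1/0.013642 ≈ 73.3.

σ₀² = 73.3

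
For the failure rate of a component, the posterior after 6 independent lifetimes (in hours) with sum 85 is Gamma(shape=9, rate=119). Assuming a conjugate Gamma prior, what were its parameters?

Gamma–exponential conjugacy: posterior shape = α + n, posterior rate = β + Σtᵢ.
So α = 9 − 6 = 3 and β = 119 − 85 = 34.

Gamma(shape=3, rate=34)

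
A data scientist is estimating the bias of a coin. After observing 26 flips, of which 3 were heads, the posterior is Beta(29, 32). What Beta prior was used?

Under Beta–binomial conjugacy the posterior parameters are (α+s, β+f).
So α = 29 − 3 = 26 and β = 32 − 23 = 9.

Beta(26, 9)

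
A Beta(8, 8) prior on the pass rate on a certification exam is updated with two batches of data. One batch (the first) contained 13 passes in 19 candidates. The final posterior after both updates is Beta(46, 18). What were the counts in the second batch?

25 passes and 4 failures

Sequential conjugate updates are equivalent to a single update on the pooled data, so total successes = posterior α − prior α and total failures = posterior β − prior β.
Total across both batches: 46−8=38 passes, 18−8=10 failures.
Subtract the first batch: 38−13=25 passes and 10−6=4 failures.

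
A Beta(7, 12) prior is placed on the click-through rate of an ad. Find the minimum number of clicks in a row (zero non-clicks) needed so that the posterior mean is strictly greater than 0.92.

k = 132

After k clicks and 0 non-clicks the posterior is Beta(7+k, 12), with mean (7+k)/(7+12+k).
Set (7+k)/(19+k) > 0.92 and solve: k > (0.92·19 − 7)/(1 − 0.92) = 131.000.
The smallest integer exceeding 131.000 is 132, and checking k=132: (139)/(151) = 0.9205 > 0.92.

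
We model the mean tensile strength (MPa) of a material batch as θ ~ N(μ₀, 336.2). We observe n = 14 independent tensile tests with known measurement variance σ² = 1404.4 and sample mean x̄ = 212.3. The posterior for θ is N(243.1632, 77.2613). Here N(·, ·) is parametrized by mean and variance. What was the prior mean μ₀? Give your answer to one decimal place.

μ₀ = 346.6

The posterior mean is a precision-weighted average: μ_n = (τ₀μ₀ + τ_data·x̄)/(τ₀+τ_data), with τ₀=1/σ₀² and τ_data=n/σ².
Here τ₀ = 1/336.2 = 0.002974 and τ_data = 14/1404.4 = 0.009969, so τ_n = 0.012943.
Rearranging for μ₀: μ₀ = (μ_n·τ_n − τ_data·x̄)/τ₀ = (243.1632·0.012943 − 0.009969·212.3) / 0.002974 = 1.030843/0.002974 ≈ 346.6.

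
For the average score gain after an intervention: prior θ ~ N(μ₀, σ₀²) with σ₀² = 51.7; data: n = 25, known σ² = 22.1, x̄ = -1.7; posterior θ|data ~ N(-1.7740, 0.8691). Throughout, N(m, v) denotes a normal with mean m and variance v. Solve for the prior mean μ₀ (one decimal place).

μ₀ = -6.1

The posterior mean is a precision-weighted average: μ_n = (τ₀μ₀ + τ_data·x̄)/(τ₀+τ_data), with τ₀=1/σ₀² and τ_data=n/σ².
Here τ₀ = 1/51.7 = 0.019342 and τ_data = 25/22.1 = 1.131222, so τ_n = 1.150564.
Rearranging for μ₀: μ₀ = (μ_n·τ_n − τ_data·x̄)/τ₀ = (-1.7740·1.150564 − 1.131222·-1.7) / 0.019342 = -0.118023/0.019342 ≈ -6.1.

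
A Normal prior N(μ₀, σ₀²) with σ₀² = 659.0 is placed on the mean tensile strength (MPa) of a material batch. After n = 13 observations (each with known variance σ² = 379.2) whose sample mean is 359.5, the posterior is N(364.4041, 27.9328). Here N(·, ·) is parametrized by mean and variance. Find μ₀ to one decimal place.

With known observation variance, the Normal–Normal posterior has precision τ_n = τ₀ + n/σ² and mean μ_n = (τ₀μ₀ + (n/σ²)x̄)/τ_n.
Here τ₀ = 1/659.0 = 0.001517 and τ_data = 13/379.2 = 0.034283, so τ_n = 0.035800.
Rearranging for μ₀: μ₀ = (μ_n·τ_n − τ_data·x̄)/τ₀ = (364.4041·0.035800 − 0.034283·359.5) / 0.001517 = 0.720928/0.001517 ≈ 475.2.

μ₀ = 475.2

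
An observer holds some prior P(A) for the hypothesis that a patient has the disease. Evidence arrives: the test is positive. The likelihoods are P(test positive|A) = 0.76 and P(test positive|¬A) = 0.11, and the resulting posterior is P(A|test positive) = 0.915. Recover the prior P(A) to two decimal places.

Bayes' rule in odds form gives O(A|E) = O(A)·[P(E|A)/P(E|¬A)], hence O(A) = O(A|E)/LR.
Posterior odds = 0.915/(1−0.915) = 10.7647. LR = 0.76/0.11 = 6.9091.
Prior odds = 10.7647/6.9091 = 1.5580, so P(A) = 1.5580/(1+1.5580) ≈ 0.61.

P(A) = 0.61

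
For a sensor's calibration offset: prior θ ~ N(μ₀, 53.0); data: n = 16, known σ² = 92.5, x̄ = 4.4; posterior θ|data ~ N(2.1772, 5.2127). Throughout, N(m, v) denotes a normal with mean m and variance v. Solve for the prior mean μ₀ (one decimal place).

μ₀ = -18.2

With known observation variance, the Normal–Normal posterior has precision τ_n = τ₀ + n/σ² and mean μ_n = (τ₀μ₀ + (n/σ²)x̄)/τ_n.
Here τ₀ = 1/53.0 = 0.018868 and τ_data = 16/92.5 = 0.172973, so τ_n = 0.191841.
Rearranging for μ₀: μ₀ = (μ_n·τ_n − τ_data·x̄)/τ₀ = (2.1772·0.191841 − 0.172973·4.4) / 0.018868 = -0.343405/0.018868 ≈ -18.2.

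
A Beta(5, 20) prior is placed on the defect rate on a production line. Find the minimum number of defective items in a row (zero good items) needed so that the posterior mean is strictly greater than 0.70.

k = 42

After k defective items and 0 good items the posterior is Beta(5+k, 20), with mean (5+k)/(5+20+k).
Set (5+k)/(25+k) > 0.70 and solve: k > (0.70·25 − 5)/(1 − 0.70) = 41.667.
The smallest integer exceeding 41.667 is 42.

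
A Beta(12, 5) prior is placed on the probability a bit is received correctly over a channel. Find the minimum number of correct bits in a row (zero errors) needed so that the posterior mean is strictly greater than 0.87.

k = 22

After k correct bits and 0 errors the posterior is Beta(12+k, 5), with mean (12+k)/(12+5+k).
Set (12+k)/(17+k) > 0.87 and solve: k > (0.87·17 − 12)/(1 − 0.87) = 21.462.
The smallest integer exceeding 21.462 is 22.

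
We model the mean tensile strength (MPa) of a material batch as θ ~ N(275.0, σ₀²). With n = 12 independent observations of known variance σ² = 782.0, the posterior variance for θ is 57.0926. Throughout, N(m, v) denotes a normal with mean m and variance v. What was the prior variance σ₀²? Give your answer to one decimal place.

σ₀² = 460.8

Posterior precision equals prior precision plus data precision: 1/σ_n² = 1/σ₀² + n/σ².
So 1/σ₀² = 1/57.0926 − 12/782.0 = 0.017515 − 0.015345 = 0.002170.
Hence σ₀² = 1/0.002170 ≈ 460.8.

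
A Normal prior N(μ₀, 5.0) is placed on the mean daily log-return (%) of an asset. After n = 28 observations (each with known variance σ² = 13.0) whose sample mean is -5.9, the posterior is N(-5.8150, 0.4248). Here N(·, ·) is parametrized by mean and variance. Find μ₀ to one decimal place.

μ₀ = -4.9

With known observation variance, the Normal–Normal posterior has precision τ_n = τ₀ + n/σ² and mean μ_n = (τ₀μ₀ + (n/σ²)x̄)/τ_n.
Here τ₀ = 1/5.0 = 0.200000 and τ_data = 28/13.0 = 2.153846, so τ_n = 2.353846.
Rearranging for μ₀: μ₀ = (μ_n·τ_n − τ_data·x̄)/τ₀ = (-5.8150·2.353846 − 2.153846·-5.9) / 0.200000 = -0.979923/0.200000 ≈ -4.9.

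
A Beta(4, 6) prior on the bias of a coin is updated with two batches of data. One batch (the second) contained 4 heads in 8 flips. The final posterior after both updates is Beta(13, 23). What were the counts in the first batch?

Because Beta–binomial updating is additive in the counts, the combined data contributed (α_post−α_prior, β_post−β_prior) successes and failures.
Total across both batches: 13−4=9 heads, 23−6=17 tails.
Subtract the second batch: 9−4=5 heads and 17−4=13 tails.

5 heads and 13 tails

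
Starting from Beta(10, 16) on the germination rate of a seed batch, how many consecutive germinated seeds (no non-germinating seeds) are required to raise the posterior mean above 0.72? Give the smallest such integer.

After k germinated seeds and 0 non-germinating seeds the posterior is Beta(10+k, 16), with mean (10+k)/(10+16+k).
Set (10+k)/(26+k) > 0.72 and solve: k > (0.72·26 − 10)/(1 − 0.72) = 31.143.
The smallest integer exceeding 31.143 is 32, and checking k=32: (42)/(58) = 0.7241 > 0.72.

k = 32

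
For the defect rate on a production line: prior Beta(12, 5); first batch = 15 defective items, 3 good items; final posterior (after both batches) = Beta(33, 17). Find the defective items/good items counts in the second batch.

Sequential conjugate updates are equivalent to a single update on the pooled data, so total successes = posterior α − prior α and total failures = posterior β − prior β.
Total across both batches: 33−12=21 defective items, 17−5=12 good items.
Subtract the first batch: 21−15=6 defective items and 12−3=9 good items.

6 defective items and 9 good items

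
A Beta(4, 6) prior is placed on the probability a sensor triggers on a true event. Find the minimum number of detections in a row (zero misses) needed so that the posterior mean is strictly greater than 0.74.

After k detections and 0 misses the posterior is Beta(4+k, 6), with mean (4+k)/(4+6+k).
Set (4+k)/(10+k) > 0.74 and solve: k > (0.74·10 − 4)/(1 − 0.74) = 13.077.
The smallest integer exceeding 13.077 is 14.

k = 14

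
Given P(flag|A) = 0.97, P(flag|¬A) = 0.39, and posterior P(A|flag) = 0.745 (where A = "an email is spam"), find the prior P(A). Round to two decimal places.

In odds form, posterior odds = prior odds × likelihood ratio, so prior odds = posterior odds ÷ LR.
Posterior odds = 0.745/(1−0.745) = 2.9216. LR = 0.97/0.39 = 2.4872.
Prior odds = 2.9216/2.4872 = 1.1747, so P(A) = 1.1747/(1+1.1747) ≈ 0.54.

P(A) = 0.54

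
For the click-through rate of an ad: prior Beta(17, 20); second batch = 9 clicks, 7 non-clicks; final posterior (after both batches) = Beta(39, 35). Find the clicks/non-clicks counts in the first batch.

Because Beta–binomial updating is additive in the counts, the combined data contributed (α_post−α_prior, β_post−β_prior) successes and failures.
Total across both batches: 39−17=22 clicks, 35−20=15 non-clicks.
Subtract the second batch: 22−9=13 clicks and 15−7=8 non-clicks.

13 clicks and 8 non-clicks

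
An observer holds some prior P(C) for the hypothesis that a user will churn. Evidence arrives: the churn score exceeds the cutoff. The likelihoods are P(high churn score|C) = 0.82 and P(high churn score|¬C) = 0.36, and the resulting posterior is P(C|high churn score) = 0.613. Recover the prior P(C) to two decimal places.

P(C) = 0.41

Bayes' rule in odds form gives O(C|E) = O(C)·[P(E|C)/P(E|¬C)], hence O(C) = O(C|E)/LR.
Posterior odds = 0.613/(1−0.613) = 1.5840. LR = 0.82/0.36 = 2.2778.
Prior odds = 1.5840/2.2778 = 0.6954, so P(C) = 0.6954/(1+0.6954) ≈ 0.41.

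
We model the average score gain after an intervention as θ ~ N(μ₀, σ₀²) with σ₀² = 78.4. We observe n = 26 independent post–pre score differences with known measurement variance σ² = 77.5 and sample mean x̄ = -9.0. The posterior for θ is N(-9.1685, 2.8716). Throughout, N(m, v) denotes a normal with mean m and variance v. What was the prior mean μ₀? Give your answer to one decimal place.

With known observation variance, the Normal–Normal posterior has precision τ_n = τ₀ + n/σ² and mean μ_n = (τ₀μ₀ + (n/σ²)x̄)/τ_n.
Here τ₀ = 1/78.4 = 0.012755 and τ_data = 26/77.5 = 0.335484, so τ_n = 0.348239.
Rearranging for μ₀: μ₀ = (μ_n·τ_n − τ_data·x̄)/τ₀ = (-9.1685·0.348239 − 0.335484·-9.0) / 0.012755 = -0.173473/0.012755 ≈ -13.6.

μ₀ = -13.6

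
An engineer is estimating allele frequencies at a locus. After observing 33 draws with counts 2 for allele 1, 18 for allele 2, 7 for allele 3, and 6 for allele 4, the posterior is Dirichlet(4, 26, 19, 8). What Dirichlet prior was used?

Dirichlet(2, 8, 12, 2)

For a Dirichlet(α) prior with multinomial counts c, the posterior is Dirichlet(α + c) componentwise.
Subtract each count from the matching posterior parameter: 4−2=2, 26−18=8, 19−7=12, 8−6=2.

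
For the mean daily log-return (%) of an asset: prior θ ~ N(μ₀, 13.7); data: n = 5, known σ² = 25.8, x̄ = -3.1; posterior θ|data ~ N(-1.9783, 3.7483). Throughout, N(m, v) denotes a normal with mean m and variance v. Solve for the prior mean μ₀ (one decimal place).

The posterior mean is a precision-weighted average: μ_n = (τ₀μ₀ + τ_data·x̄)/(τ₀+τ_data), with τ₀=1/σ₀² and τ_data=n/σ².
Here τ₀ = 1/13.7 = 0.072993 and τ_data = 5/25.8 = 0.193798, so τ_n = 0.266791.
Rearranging for μ₀: μ₀ = (μ_n·τ_n − τ_data·x̄)/τ₀ = (-1.9783·0.266791 − 0.193798·-3.1) / 0.072993 = 0.072981/0.072993 ≈ 1.0.

μ₀ = 1.0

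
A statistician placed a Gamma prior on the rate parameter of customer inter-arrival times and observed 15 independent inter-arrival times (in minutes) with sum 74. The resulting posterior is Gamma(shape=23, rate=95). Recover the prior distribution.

For an exponential likelihood with a Gamma(α, β) prior on the rate, n observations with total T give posterior Gamma(α+n, β+T).
So α = 23 − 15 = 8 and β = 95 − 74 = 21.

Gamma(shape=8, rate=21)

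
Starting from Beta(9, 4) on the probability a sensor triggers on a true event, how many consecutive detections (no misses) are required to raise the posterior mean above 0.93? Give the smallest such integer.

After k detections and 0 misses the posterior is Beta(9+k, 4), with mean (9+k)/(9+4+k).
Set (9+k)/(13+k) > 0.93 and solve: k > (0.93·13 − 9)/(1 − 0.93) = 44.143.
The smallest integer exceeding 44.143 is 45, and checking k=45: (54)/(58) = 0.9310 > 0.93.

k = 45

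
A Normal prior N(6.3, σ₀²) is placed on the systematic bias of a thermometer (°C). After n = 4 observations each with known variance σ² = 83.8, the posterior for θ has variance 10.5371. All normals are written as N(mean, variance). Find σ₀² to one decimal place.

σ₀² = 21.2

Posterior precision equals prior precision plus data precision: 1/σ_n² = 1/σ₀² + n/σ².
So 1/σ₀² = 1/10.5371 − 4/83.8 = 0.094903 − 0.047733 = 0.047170.
Hence σ₀² = 1/0.047170 ≈ 21.2.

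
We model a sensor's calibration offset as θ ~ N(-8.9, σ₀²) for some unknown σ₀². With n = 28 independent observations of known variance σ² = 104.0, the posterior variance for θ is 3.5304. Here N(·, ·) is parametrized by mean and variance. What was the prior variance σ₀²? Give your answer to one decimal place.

For the Normal–Normal model with known σ², precisions add: τ_n = τ₀ + n/σ².
So 1/σ₀² = 1/3.5304 − 28/104.0 = 0.283254 − 0.269231 = 0.014023.
Hence σ₀² = 1/0.014023 ≈ 71.3.

σ₀² = 71.3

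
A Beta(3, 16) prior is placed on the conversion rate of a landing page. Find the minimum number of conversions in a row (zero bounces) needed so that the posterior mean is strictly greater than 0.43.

After k conversions and 0 bounces the posterior is Beta(3+k, 16), with mean (3+k)/(3+16+k).
Set (3+k)/(19+k) > 0.43 and solve: k > (0.43·19 − 3)/(1 − 0.43) = 9.070.
The smallest integer exceeding 9.070 is 10.

k = 10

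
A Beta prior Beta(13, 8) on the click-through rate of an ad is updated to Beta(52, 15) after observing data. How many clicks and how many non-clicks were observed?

Beta is conjugate to the binomial likelihood: posterior = Beta(a+s, b+f).
Match parameters: s=52−13=39, f=15−8=7.

39 clicks and 7 non-clicks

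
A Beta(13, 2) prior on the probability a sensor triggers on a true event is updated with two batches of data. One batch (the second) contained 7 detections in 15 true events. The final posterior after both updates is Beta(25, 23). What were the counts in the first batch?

5 detections and 13 misses

Because Beta–binomial updating is additive in the counts, the combined data contributed (α_post−α_prior, β_post−β_prior) successes and failures.
Total across both batches: 25−13=12 detections, 23−2=21 misses.
Subtract the second batch: 12−7=5 detections and 21−8=13 misses.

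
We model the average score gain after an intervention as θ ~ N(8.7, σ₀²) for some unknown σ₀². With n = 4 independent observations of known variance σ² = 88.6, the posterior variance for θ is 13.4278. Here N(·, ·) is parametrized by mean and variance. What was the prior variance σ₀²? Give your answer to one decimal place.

For the Normal–Normal model with known σ², precisions add: τ_n = τ₀ + n/σ².
So 1/σ₀² = 1/13.4278 − 4/88.6 = 0.074472 − 0.045147 = 0.029325.
Hence σ₀² = 1/0.029325 ≈ 34.1.

σ₀² = 34.1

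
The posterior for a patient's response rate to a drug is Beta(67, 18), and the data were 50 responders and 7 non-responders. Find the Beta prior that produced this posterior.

A Beta(a, b) prior with s successes and f failures in binomial data gives a Beta(a+s, b+f) posterior.
So a = 67 − 50 = 17 and b = 18 − 7 = 11.

Beta(17, 11)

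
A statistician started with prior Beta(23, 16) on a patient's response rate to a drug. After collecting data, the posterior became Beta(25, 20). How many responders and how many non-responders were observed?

A Beta(a, b) prior with s successes and f failures in binomial data gives a Beta(a+s, b+f) posterior.
So s = 25 − 23 = 2 and f = 20 − 16 = 4.

2 responders and 4 non-responders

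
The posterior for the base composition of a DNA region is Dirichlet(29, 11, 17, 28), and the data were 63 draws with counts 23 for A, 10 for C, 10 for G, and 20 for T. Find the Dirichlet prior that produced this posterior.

Dirichlet(6, 1, 7, 8)

For a Dirichlet(α) prior with multinomial counts c, the posterior is Dirichlet(α + c) componentwise.
Subtract each count from the matching posterior parameter: 29−23=6, 11−10=1, 17−10=7, 28−20=8.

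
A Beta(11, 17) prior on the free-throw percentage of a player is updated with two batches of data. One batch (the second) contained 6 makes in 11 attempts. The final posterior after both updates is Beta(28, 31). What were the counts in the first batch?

Sequential conjugate updates are equivalent to a single update on the pooled data, so total successes = posterior α − prior α and total failures = posterior β − prior β.
Total across both batches: 28−11=17 makes, 31−17=14 misses.
Subtract the second batch: 17−6=11 makes and 14−5=9 misses.

11 makes and 9 misses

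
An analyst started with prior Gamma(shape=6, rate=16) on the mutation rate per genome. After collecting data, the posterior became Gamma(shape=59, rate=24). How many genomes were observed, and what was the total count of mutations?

A Gamma(α, β) prior (rate parametrization) on a Poisson rate with n observations summing to S gives posterior Gamma(α+S, β+n).
Matching: Σxᵢ = 59 − 6 = 53 and n = 24 − 16 = 8.

n = 8 genomes with total 53 mutations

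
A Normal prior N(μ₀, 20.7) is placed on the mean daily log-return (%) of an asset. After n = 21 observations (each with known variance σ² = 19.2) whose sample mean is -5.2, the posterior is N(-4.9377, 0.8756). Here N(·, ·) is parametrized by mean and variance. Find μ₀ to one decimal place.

μ₀ = 1.0

With known observation variance, the Normal–Normal posterior has precision τ_n = τ₀ + n/σ² and mean μ_n = (τ₀μ₀ + (n/σ²)x̄)/τ_n.
Here τ₀ = 1/20.7 = 0.048309 and τ_data = 21/19.2 = 1.093750, so τ_n = 1.142059.
Rearranging for μ₀: μ₀ = (μ_n·τ_n − τ_data·x̄)/τ₀ = (-4.9377·1.142059 − 1.093750·-5.2) / 0.048309 = 0.048355/0.048309 ≈ 1.0.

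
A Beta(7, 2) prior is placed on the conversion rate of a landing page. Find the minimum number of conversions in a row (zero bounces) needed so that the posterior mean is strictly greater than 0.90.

k = 12

After k conversions and 0 bounces the posterior is Beta(7+k, 2), with mean (7+k)/(7+2+k).
Set (7+k)/(9+k) > 0.90 and solve: k > (0.90·9 − 7)/(1 − 0.90) = 11.000.
The smallest integer exceeding 11.000 is 12.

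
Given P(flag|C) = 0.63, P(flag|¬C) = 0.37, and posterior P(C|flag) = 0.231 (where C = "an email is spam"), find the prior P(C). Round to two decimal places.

Bayes' rule in odds form gives O(C|E) = O(C)·[P(E|C)/P(E|¬C)], hence O(C) = O(C|E)/LR.
Posterior odds = 0.231/(1−0.231) = 0.3004. LR = 0.63/0.37 = 1.7027.
Prior odds = 0.3004/1.7027 = 0.1764, so P(C) = 0.1764/(1+0.1764) ≈ 0.15.

P(C) = 0.15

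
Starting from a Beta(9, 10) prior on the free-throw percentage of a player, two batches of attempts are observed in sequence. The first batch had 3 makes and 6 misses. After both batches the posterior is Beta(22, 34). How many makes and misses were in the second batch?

Because Beta–binomial updating is additive in the counts, the combined data contributed (α_post−α_prior, β_post−β_prior) successes and failures.
Total across both batches: 22−9=13 makes, 34−10=24 misses.
Subtract the first batch: 13−3=10 makes and 24−6=18 misses.

10 makes and 18 misses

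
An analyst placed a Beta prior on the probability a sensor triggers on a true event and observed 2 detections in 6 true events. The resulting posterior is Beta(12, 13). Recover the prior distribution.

Beta(10, 9)

A Beta(a, b) prior with s successes and f failures in binomial data gives a Beta(a+s, b+f) posterior.
So a = 12 − 2 = 10 and b = 13 − 4 = 9.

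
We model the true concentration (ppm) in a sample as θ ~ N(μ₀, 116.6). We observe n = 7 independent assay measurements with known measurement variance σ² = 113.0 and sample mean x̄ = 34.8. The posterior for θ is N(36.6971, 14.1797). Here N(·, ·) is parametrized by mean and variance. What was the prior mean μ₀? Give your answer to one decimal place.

The posterior mean is a precision-weighted average: μ_n = (τ₀μ₀ + τ_data·x̄)/(τ₀+τ_data), with τ₀=1/σ₀² and τ_data=n/σ².
Here τ₀ = 1/116.6 = 0.008576 and τ_data = 7/113.0 = 0.061947, so τ_n = 0.070523.
Rearranging for μ₀: μ₀ = (μ_n·τ_n − τ_data·x̄)/τ₀ = (36.6971·0.070523 − 0.061947·34.8) / 0.008576 = 0.432234/0.008576 ≈ 50.4.

μ₀ = 50.4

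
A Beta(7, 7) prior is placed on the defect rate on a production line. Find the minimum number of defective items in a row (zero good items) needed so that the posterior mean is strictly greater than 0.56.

After k defective items and 0 good items the posterior is Beta(7+k, 7), with mean (7+k)/(7+7+k).
Set (7+k)/(14+k) > 0.56 and solve: k > (0.56·14 − 7)/(1 − 0.56) = 1.909.
The smallest integer exceeding 1.909 is 2, and checking k=2: (9)/(16) = 0.5625 > 0.56.

k = 2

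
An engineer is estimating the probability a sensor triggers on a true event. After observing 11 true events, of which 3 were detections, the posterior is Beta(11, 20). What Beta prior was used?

Under Beta–binomial conjugacy the posterior parameters are (α+s, β+f).
So α = 11 − 3 = 8 and β = 20 − 8 = 12.

Beta(8, 12)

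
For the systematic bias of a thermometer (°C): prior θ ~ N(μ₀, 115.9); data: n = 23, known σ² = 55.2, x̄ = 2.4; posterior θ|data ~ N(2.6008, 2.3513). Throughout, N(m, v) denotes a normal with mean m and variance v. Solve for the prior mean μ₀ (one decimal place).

With known observation variance, the Normal–Normal posterior has precision τ_n = τ₀ + n/σ² and mean μ_n = (τ₀μ₀ + (n/σ²)x̄)/τ_n.
Here τ₀ = 1/115.9 = 0.008628 and τ_data = 23/55.2 = 0.416667, so τ_n = 0.425295.
Rearranging for μ₀: μ₀ = (μ_n·τ_n − τ_data·x̄)/τ₀ = (2.6008·0.425295 − 0.416667·2.4) / 0.008628 = 0.106106/0.008628 ≈ 12.3.

μ₀ = 12.3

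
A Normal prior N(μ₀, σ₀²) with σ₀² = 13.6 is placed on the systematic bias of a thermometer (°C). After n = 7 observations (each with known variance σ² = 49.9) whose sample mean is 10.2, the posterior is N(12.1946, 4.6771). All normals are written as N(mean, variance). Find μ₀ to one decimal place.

μ₀ = 16.0

The posterior mean is a precision-weighted average: μ_n = (τ₀μ₀ + τ_data·x̄)/(τ₀+τ_data), with τ₀=1/σ₀² and τ_data=n/σ².
Here τ₀ = 1/13.6 = 0.073529 and τ_data = 7/49.9 = 0.140281, so τ_n = 0.213810.
Rearranging for μ₀: μ₀ = (μ_n·τ_n − τ_data·x̄)/τ₀ = (12.1946·0.213810 − 0.140281·10.2) / 0.073529 = 1.176461/0.073529 ≈ 16.0.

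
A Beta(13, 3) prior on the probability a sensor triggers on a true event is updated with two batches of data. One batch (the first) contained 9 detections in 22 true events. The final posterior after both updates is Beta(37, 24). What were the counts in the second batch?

Because Beta–binomial updating is additive in the counts, the combined data contributed (α_post−α_prior, β_post−β_prior) successes and failures.
Total across both batches: 37−13=24 detections, 24−3=21 misses.
Subtract the first batch: 24−9=15 detections and 21−13=8 misses.

15 detections and 8 misses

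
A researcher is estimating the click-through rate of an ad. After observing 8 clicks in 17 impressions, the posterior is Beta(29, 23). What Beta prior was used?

Beta(21, 14)

Under Beta–binomial conjugacy the posterior parameters are (a+s, b+f).
So a = 29 − 8 = 21 and b = 23 − 9 = 14.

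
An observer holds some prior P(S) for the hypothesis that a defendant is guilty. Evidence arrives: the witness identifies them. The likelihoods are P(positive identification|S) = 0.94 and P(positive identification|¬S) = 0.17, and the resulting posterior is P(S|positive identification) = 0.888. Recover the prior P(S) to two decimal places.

P(S) = 0.59

In odds form, posterior odds = prior odds × likelihood ratio, so prior odds = posterior odds ÷ LR.
Posterior odds = 0.888/(1−0.888) = 7.9286. LR = 0.94/0.17 = 5.5294.
Prior odds = 7.9286/5.5294 = 1.4339, so P(S) = 1.4339/(1+1.4339) ≈ 0.59.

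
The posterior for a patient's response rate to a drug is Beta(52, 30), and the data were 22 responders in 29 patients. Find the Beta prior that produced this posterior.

Beta(30, 23)

Beta is conjugate to the binomial likelihood: posterior = Beta(α+s, β+f).
So α = 52 − 22 = 30 and β = 30 − 7 = 23.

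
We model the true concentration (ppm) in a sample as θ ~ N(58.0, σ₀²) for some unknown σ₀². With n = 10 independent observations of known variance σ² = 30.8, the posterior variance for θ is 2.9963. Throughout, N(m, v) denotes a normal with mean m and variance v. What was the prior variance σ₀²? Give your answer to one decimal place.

For the Normal–Normal model with known σ², precisions add: τ_n = τ₀ + n/σ².
So 1/σ₀² = 1/2.9963 − 10/30.8 = 0.333745 − 0.324675 = 0.009070.
Hence σ₀² = 1/0.009070 ≈ 110.3.

σ₀² = 110.3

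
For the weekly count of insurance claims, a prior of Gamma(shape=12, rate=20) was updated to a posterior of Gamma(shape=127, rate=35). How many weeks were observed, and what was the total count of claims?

n = 15 weeks with total 115 claims

A Gamma(α, β) prior (rate parametrization) on a Poisson rate with n observations summing to S gives posterior Gamma(α+S, β+n).
Matching: Σxᵢ = 127 − 12 = 115 and n = 35 − 20 = 15.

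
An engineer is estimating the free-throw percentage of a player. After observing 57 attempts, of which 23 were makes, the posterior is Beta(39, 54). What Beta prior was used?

Beta(16, 20)

Under Beta–binomial conjugacy the posterior parameters are (α+s, β+f).
So α = 39 − 23 = 16 and β = 54 − 34 = 20.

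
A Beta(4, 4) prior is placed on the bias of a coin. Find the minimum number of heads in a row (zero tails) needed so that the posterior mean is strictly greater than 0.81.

k = 14

After k heads and 0 tails the posterior is Beta(4+k, 4), with mean (4+k)/(4+4+k).
Set (4+k)/(8+k) > 0.81 and solve: k > (0.81·8 − 4)/(1 − 0.81) = 13.053.
The smallest integer exceeding 13.053 is 14, and checking k=14: (18)/(22) = 0.8182 > 0.81.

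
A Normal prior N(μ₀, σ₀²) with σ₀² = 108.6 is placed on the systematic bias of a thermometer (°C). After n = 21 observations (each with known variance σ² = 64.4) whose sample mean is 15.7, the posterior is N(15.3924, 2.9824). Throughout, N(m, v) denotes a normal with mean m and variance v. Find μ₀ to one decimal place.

μ₀ = 4.5

With known observation variance, the Normal–Normal posterior has precision τ_n = τ₀ + n/σ² and mean μ_n = (τ₀μ₀ + (n/σ²)x̄)/τ_n.
Here τ₀ = 1/108.6 = 0.009208 and τ_data = 21/64.4 = 0.326087, so τ_n = 0.335295.
Rearranging for μ₀: μ₀ = (μ_n·τ_n − τ_data·x̄)/τ₀ = (15.3924·0.335295 − 0.326087·15.7) / 0.009208 = 0.041429/0.009208 ≈ 4.5.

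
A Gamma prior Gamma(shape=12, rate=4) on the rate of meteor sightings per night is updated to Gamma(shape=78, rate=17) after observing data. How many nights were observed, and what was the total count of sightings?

n = 13 nights with total 66 sightings

A Gamma(α, β) prior (rate parametrization) on a Poisson rate with n observations summing to S gives posterior Gamma(α+S, β+n).
Matching: Σxᵢ = 78 − 12 = 66 and n = 17 − 4 = 13.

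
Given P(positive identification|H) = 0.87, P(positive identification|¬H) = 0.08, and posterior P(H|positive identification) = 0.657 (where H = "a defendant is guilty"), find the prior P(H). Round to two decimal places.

P(H) = 0.15

In odds form, posterior odds = prior odds × likelihood ratio, so prior odds = posterior odds ÷ LR.
Posterior odds = 0.657/(1−0.657) = 1.9155. LR = 0.87/0.08 = 10.8750.
Prior odds = 1.9155/10.8750 = 0.1761, so P(H) = 0.1761/(1+0.1761) ≈ 0.15.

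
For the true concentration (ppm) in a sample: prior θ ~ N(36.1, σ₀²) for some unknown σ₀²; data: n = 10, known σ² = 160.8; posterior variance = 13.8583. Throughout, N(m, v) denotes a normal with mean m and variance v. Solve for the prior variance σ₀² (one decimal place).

Posterior precision equals prior precision plus data precision: 1/σ_n² = 1/σ₀² + n/σ².
So 1/σ₀² = 1/13.8583 − 10/160.8 = 0.072159 − 0.062189 = 0.009970.
Hence σ₀² = 1/0.009970 ≈ 100.3.

σ₀² = 100.3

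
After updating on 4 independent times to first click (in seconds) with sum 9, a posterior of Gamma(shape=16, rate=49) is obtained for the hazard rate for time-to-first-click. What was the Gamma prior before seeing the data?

Gamma(shape=12, rate=40)

Gamma–exponential conjugacy: posterior shape = α + n, posterior rate = β + Σtᵢ.
So α = 16 − 4 = 12 and β = 49 − 9 = 40.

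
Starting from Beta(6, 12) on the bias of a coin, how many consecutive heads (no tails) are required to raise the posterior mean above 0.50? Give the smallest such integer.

k = 7

After k heads and 0 tails the posterior is Beta(6+k, 12), with mean (6+k)/(6+12+k).
Set (6+k)/(18+k) > 0.50 and solve: k > (0.50·18 − 6)/(1 − 0.50) = 6.000.
The smallest integer exceeding 6.000 is 7, and checking k=7: (13)/(25) = 0.5200 > 0.50.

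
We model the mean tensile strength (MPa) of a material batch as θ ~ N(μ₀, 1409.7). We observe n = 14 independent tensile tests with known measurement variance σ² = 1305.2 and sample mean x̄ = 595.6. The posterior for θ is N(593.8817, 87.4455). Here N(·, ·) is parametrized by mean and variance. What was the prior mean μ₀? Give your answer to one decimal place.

With known observation variance, the Normal–Normal posterior has precision τ_n = τ₀ + n/σ² and mean μ_n = (τ₀μ₀ + (n/σ²)x̄)/τ_n.
Here τ₀ = 1/1409.7 = 0.000709 and τ_data = 14/1305.2 = 0.010726, so τ_n = 0.011435.
Rearranging for μ₀: μ₀ = (μ_n·τ_n − τ_data·x̄)/τ₀ = (593.8817·0.011435 − 0.010726·595.6) / 0.000709 = 0.402632/0.000709 ≈ 567.9.

μ₀ = 567.9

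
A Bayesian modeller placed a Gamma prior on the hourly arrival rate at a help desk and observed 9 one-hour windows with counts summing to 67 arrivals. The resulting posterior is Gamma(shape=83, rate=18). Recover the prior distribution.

A Gamma(α, β) prior (rate parametrization) on a Poisson rate with n observations summing to S gives posterior Gamma(α+S, β+n).
So α = 83 − 67 = 16 and β = 18 − 9 = 9.

Gamma(shape=16, rate=9)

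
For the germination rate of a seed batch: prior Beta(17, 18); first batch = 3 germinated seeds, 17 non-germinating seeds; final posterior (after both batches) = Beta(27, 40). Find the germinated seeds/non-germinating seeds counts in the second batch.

7 germinated seeds and 5 non-germinating seeds

Sequential conjugate updates are equivalent to a single update on the pooled data, so total successes = posterior α − prior α and total failures = posterior β − prior β.
Total across both batches: 27−17=10 germinated seeds, 40−18=22 non-germinating seeds.
Subtract the first batch: 10−3=7 germinated seeds and 22−17=5 non-germinating seeds.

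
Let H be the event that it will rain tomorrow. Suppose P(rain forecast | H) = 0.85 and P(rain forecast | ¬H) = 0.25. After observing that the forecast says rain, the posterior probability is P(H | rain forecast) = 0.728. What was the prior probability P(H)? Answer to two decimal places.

P(H) = 0.44

In odds form, posterior odds = prior odds × likelihood ratio, so prior odds = posterior odds ÷ LR.
Posterior odds = 0.728/(1−0.728) = 2.6765. LR = 0.85/0.25 = 3.4000.
Prior odds = 2.6765/3.4000 = 0.7872, so P(H) = 0.7872/(1+0.7872) ≈ 0.44.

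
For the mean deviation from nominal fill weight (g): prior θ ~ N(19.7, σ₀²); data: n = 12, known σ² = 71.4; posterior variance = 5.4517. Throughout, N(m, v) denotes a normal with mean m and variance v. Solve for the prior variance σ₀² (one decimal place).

σ₀² = 65.1

For the Normal–Normal model with known σ², precisions add: τ_n = τ₀ + n/σ².
So 1/σ₀² = 1/5.4517 − 12/71.4 = 0.183429 − 0.168067 = 0.015362.
Hence σ₀² = 1/0.015362 ≈ 65.1.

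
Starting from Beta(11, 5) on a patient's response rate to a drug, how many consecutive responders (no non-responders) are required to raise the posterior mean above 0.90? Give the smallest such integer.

k = 35

After k responders and 0 non-responders the posterior is Beta(11+k, 5), with mean (11+k)/(11+5+k).
Set (11+k)/(16+k) > 0.90 and solve: k > (0.90·16 − 11)/(1 − 0.90) = 34.000.
The smallest integer exceeding 34.000 is 35.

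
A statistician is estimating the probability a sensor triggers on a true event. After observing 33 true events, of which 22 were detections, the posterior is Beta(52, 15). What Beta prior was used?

Beta(30, 4)

A Beta(a, b) prior with s successes and f failures in binomial data gives a Beta(a+s, b+f) posterior.
So a = 52 − 22 = 30 and b = 15 − 11 = 4.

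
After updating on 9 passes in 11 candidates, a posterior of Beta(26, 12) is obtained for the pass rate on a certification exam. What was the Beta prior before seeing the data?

Beta(17, 10)

Beta is conjugate to the binomial likelihood: posterior = Beta(α+s, β+f).
So α = 26 − 9 = 17 and β = 12 − 2 = 10.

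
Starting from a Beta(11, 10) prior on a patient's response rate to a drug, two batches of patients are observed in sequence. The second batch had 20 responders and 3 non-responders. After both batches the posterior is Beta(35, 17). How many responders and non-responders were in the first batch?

Sequential conjugate updates are equivalent to a single update on the pooled data, so total successes = posterior α − prior α and total failures = posterior β − prior β.
Total across both batches: 35−11=24 responders, 17−10=7 non-responders.
Subtract the second batch: 24−20=4 responders and 7−3=4 non-responders.

4 responders and 4 non-responders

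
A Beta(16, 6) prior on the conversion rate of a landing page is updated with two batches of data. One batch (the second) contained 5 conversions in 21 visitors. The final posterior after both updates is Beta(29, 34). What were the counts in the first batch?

Because Beta–binomial updating is additive in the counts, the combined data contributed (α_post−α_prior, β_post−β_prior) successes and failures.
Total across both batches: 29−16=13 conversions, 34−6=28 bounces.
Subtract the second batch: 13−5=8 conversions and 28−16=12 bounces.

8 conversions and 12 bounces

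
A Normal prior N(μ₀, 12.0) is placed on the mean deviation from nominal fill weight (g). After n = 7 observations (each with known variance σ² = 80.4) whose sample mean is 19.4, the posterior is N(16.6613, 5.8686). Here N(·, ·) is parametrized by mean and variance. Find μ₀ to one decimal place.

μ₀ = 13.8

The posterior mean is a precision-weighted average: μ_n = (τ₀μ₀ + τ_data·x̄)/(τ₀+τ_data), with τ₀=1/σ₀² and τ_data=n/σ².
Here τ₀ = 1/12.0 = 0.083333 and τ_data = 7/80.4 = 0.087065, so τ_n = 0.170398.
Rearranging for μ₀: μ₀ = (μ_n·τ_n − τ_data·x̄)/τ₀ = (16.6613·0.170398 − 0.087065·19.4) / 0.083333 = 1.149991/0.083333 ≈ 13.8.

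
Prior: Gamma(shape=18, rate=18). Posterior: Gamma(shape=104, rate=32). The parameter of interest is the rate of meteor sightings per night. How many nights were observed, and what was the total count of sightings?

Gamma–Poisson conjugacy: posterior shape = α + Σxᵢ, posterior rate = β + n.
Matching: Σxᵢ = 104 − 18 = 86 and n = 32 − 18 = 14.

n = 14 nights with total 86 sightings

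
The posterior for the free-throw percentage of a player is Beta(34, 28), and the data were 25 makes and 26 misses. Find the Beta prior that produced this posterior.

Beta(9, 2)

A Beta(α, β) prior with s successes and f failures in binomial data gives a Beta(α+s, β+f) posterior.
So α = 34 − 25 = 9 and β = 28 − 26 = 2.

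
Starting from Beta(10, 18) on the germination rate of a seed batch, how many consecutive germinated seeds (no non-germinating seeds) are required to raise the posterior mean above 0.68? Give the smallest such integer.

k = 29

After k germinated seeds and 0 non-germinating seeds the posterior is Beta(10+k, 18), with mean (10+k)/(10+18+k).
Set (10+k)/(28+k) > 0.68 and solve: k > (0.68·28 − 10)/(1 − 0.68) = 28.250.
The smallest integer exceeding 28.250 is 29.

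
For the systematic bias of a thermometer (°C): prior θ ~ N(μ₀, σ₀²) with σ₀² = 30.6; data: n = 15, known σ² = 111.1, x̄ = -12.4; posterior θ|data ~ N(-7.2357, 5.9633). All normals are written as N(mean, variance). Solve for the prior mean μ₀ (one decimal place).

μ₀ = 14.1

With known observation variance, the Normal–Normal posterior has precision τ_n = τ₀ + n/σ² and mean μ_n = (τ₀μ₀ + (n/σ²)x̄)/τ_n.
Here τ₀ = 1/30.6 = 0.032680 and τ_data = 15/111.1 = 0.135014, so τ_n = 0.167694.
Rearranging for μ₀: μ₀ = (μ_n·τ_n − τ_data·x̄)/τ₀ = (-7.2357·0.167694 − 0.135014·-12.4) / 0.032680 = 0.460790/0.032680 ≈ 14.1.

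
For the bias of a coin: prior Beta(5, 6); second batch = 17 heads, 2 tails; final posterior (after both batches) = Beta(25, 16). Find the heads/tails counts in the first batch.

3 heads and 8 tails

Sequential conjugate updates are equivalent to a single update on the pooled data, so total successes = posterior α − prior α and total failures = posterior β − prior β.
Total across both batches: 25−5=20 heads, 16−6=10 tails.
Subtract the second batch: 20−17=3 heads and 10−2=8 tails.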